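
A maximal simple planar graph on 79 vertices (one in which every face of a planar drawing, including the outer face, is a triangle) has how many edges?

In a plane triangulation 3F = 2E and V − E + F = 2, so E = 3V − 6 = 3·79 − 6 = 231.

231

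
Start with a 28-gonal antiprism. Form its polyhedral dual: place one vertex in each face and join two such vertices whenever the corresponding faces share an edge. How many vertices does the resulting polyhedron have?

58

The base solid has V = 56, E = 112, F = 58.
The dual swaps V and F and preserves E: V′ = F = 58, E′ = E = 112, F′ = V = 56.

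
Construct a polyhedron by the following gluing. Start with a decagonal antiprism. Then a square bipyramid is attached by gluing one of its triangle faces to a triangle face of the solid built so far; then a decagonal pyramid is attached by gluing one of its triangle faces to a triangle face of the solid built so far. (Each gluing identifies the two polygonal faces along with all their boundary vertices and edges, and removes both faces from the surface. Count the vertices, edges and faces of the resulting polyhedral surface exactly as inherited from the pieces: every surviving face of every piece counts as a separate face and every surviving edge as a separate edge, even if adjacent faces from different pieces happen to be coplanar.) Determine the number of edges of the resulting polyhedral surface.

A decagonal antiprism: V=20, E=40, F=22.
Attach a square bipyramid (V=6, E=12, F=8) along a 3-gon: merge 3 vertices and 3 edges, delete both glued faces → V=23, E=49, F=28.
Attach a decagonal pyramid (V=11, E=20, F=11) along a 3-gon: merge 3 vertices and 3 edges, delete both glued faces → V=31, E=66, F=37.
Check: V − E + F = 31 − 66 + 37 = 2.

66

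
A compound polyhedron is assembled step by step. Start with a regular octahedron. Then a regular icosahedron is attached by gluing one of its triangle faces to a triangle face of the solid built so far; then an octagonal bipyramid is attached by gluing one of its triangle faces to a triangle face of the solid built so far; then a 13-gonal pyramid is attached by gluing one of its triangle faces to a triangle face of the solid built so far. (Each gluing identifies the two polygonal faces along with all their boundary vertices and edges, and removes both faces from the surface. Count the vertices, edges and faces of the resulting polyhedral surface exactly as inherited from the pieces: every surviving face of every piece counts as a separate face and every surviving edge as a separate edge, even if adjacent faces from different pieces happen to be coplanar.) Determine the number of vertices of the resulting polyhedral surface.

A regular octahedron: V=6, E=12, F=8.
Attach a regular icosahedron (V=12, E=30, F=20) along a 3-gon: merge 3 vertices and 3 edges, delete both glued faces → V=15, E=39, F=26.
Attach an octagonal bipyramid (V=10, E=24, F=16) along a 3-gon: merge 3 vertices and 3 edges, delete both glued faces → V=22, E=60, F=40.
Attach a 13-gonal pyramid (V=14, E=26, F=14) along a 3-gon: merge 3 vertices and 3 edges, delete both glued faces → V=33, E=83, F=52.
Check: V − E + F = 33 − 83 + 52 = 2.

33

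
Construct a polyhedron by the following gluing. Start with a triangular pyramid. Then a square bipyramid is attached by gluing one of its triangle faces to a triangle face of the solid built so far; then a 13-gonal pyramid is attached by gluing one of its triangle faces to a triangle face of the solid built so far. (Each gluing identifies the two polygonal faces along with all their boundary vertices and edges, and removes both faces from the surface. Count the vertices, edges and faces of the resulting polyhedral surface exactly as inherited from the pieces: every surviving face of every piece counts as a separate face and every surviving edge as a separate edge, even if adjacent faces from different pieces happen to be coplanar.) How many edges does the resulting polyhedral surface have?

A triangular pyramid: V=4, E=6, F=4.
Attach a square bipyramid (V=6, E=12, F=8) along a 3-gon: merge 3 vertices and 3 edges, delete both glued faces → V=7, E=15, F=10.
Attach a 13-gonal pyramid (V=14, E=26, F=14) along a 3-gon: merge 3 vertices and 3 edges, delete both glued faces → V=18, E=38, F=22.
Check: V − E + F = 18 − 38 + 22 = 2.

38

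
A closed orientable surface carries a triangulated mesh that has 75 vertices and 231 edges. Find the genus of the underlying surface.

2

Every face is a triangle and each edge borders two faces, so 3F = 2·231, giving F = 154.
χ = V − E + F = 75 − 231 + 154 = -2.
For a closed orientable surface χ = 2 − 2g, so g = (2 − (-2))/2 = 2.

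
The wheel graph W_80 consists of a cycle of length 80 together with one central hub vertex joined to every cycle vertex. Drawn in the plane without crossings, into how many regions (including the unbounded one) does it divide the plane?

W_80 has V = 80 + 1 = 81 vertices and E = 2·80 = 160 edges.
By Euler's formula F = 2 − V + E = 2 − 81 + 160 = 81.

81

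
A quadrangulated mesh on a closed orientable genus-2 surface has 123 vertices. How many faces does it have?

125

χ = 2 − 2·2 = -2, and every face is a square so 4F = 2E.
V − E + F = -2 with E = 4F/2 gives 123 − (4/2 − 1)·F = -2, so F = 125 and E = 250.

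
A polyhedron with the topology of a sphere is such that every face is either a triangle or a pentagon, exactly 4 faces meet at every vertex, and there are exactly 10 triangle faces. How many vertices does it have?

10

Let x be the number of pentagons; then F = 10 + x.
Edge–face incidences: 2E = 3·10 + 5·x = 30 + 5x.
Every vertex has degree 4, so 4V = 2E.
Euler: V − E + F = 2 ⇒ (2E)/4 − E + (10 + x) = 2.
Multiply by 8: 2·(2E) − 4·(2E) + 8·(10 + x) = 16, i.e. 80 + 8x − 2·(30 + 5x) = 16.
Collecting terms: −2x + 20 = 16, so −2x = −4, so x = 2.
Then 2E = 30 + 5·2 = 40, so E = 20, V = 2E/4 = 10, F = 10 + 2 = 12.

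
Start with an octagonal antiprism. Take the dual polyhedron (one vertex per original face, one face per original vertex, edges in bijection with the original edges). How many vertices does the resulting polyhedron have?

The base solid has V = 16, E = 32, F = 18.
The dual swaps V and F and preserves E: V′ = F = 18, E′ = E = 32, F′ = V = 16.

18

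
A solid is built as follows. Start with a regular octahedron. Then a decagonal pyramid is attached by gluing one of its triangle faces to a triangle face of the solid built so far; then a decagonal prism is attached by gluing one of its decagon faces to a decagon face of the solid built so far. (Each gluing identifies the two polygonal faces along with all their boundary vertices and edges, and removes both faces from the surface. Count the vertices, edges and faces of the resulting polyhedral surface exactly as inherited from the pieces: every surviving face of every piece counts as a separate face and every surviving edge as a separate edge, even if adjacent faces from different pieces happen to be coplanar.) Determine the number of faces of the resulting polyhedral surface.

A regular octahedron: V=6, E=12, F=8.
Attach a decagonal pyramid (V=11, E=20, F=11) along a 3-gon: merge 3 vertices and 3 edges, delete both glued faces → V=14, E=29, F=17.
Attach a decagonal prism (V=20, E=30, F=12) along a 10-gon: merge 10 vertices and 10 edges, delete both glued faces → V=24, E=49, F=27.
Check: V − E + F = 24 − 49 + 27 = 2.

27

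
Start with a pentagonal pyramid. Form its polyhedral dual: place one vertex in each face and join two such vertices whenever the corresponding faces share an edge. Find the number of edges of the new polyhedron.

10

The base solid has V = 6, E = 10, F = 6.
The dual swaps V and F and preserves E: V′ = F = 6, E′ = E = 10, F′ = V = 6.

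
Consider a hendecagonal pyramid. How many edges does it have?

22

A pyramid on an n-gon base has one n-gon and n triangles: V = 11 + 1 = 12, E = 2·11 = 22, F = 11 + 1 = 12.
Check: V − E + F = 12 − 22 + 12 = 2.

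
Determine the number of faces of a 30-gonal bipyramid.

60

A bipyramid over an n-gon has 2n triangular faces and n + 2 vertices: V = 30 + 2 = 32, E = 3·30 = 90, F = 2·30 = 60.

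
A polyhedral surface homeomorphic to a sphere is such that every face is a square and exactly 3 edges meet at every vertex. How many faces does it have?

Each face has 4 edges and each edge borders two faces, so 2E = 4F.
Each vertex has degree 3, so 3V = 2E and hence V = 4F/3.
Euler: V − E + F = 2 ⇒ (4F/3) − (4F/2) + F = 2.
Multiply by 6: (8 − 12 + 6)F = 12, i.e. 2F = 12.
So F = 6, E = 4·6/2 = 12, V = 4·6/3 = 8.

6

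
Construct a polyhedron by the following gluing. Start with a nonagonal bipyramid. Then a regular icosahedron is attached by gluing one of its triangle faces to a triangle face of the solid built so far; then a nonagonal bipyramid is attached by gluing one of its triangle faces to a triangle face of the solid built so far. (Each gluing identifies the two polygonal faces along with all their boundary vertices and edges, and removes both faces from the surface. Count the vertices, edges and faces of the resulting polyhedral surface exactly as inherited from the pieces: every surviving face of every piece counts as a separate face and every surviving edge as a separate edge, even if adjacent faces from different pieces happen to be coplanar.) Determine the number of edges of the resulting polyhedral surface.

A nonagonal bipyramid: V=11, E=27, F=18.
Attach a regular icosahedron (V=12, E=30, F=20) along a 3-gon: merge 3 vertices and 3 edges, delete both glued faces → V=20, E=54, F=36.
Attach a nonagonal bipyramid (V=11, E=27, F=18) along a 3-gon: merge 3 vertices and 3 edges, delete both glued faces → V=28, E=78, F=52.
Check: V − E + F = 28 − 78 + 52 = 2.

78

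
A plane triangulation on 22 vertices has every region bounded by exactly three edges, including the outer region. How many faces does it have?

40

In a plane triangulation 3F = 2E and V − E + F = 2, so F = 2V − 4 = 2·22 − 4 = 40.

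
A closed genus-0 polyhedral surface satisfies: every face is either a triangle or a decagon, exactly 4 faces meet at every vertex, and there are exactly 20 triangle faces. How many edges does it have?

40

Let x be the number of decagons; then F = 20 + x.
Edge–face incidences: 2E = 3·20 + 10·x = 60 + 10x.
Every vertex has degree 4, so 4V = 2E.
Euler: V − E + F = 2 ⇒ (2E)/4 − E + (20 + x) = 2.
Multiply by 8: 2·(2E) − 4·(2E) + 8·(20 + x) = 16, i.e. 160 + 8x − 2·(60 + 10x) = 16.
Collecting terms: −12x + 40 = 16, so −12x = −24, so x = 2.
Then 2E = 60 + 10·2 = 80, so E = 40, V = 2E/4 = 20, F = 20 + 2 = 22.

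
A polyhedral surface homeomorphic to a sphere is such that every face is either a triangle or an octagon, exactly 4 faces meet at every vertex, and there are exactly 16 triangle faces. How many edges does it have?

Let x be the number of octagons; then F = 16 + x.
Edge–face incidences: 2E = 3·16 + 8·x = 48 + 8x.
Every vertex has degree 4, so 4V = 2E.
Euler: V − E + F = 2 ⇒ (2E)/4 − E + (16 + x) = 2.
Multiply by 8: 2·(2E) − 4·(2E) + 8·(16 + x) = 16, i.e. 128 + 8x − 2·(48 + 8x) = 16.
Collecting terms: −8x + 32 = 16, so −8x = −16, so x = 2.
Then 2E = 48 + 8·2 = 64, so E = 32, V = 2E/4 = 16, F = 16 + 2 = 18.

32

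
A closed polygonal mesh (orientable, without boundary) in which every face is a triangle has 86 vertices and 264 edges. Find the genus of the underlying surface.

2

Every face is a triangle and each edge borders two faces, so 3F = 2·264, giving F = 176.
χ = V − E + F = 86 − 264 + 176 = -2.
For a closed orientable surface χ = 2 − 2g, so g = (2 − (-2))/2 = 2.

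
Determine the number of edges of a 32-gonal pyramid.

A pyramid on an n-gon base has one n-gon and n triangles: V = 32 + 1 = 33, E = 2·32 = 64, F = 32 + 1 = 33.
Check: V − E + F = 33 − 64 + 33 = 2.

64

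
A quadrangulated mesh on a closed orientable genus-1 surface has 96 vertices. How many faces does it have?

χ = 2 − 2·1 = 0, and every face is a square so 4F = 2E.
V − E + F = 0 with E = 4F/2 gives 96 − (4/2 − 1)·F = 0, so F = 96 and E = 192.

96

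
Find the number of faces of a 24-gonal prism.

26

A prism on an n-gon has two n-gon bases and n rectangular sides: V = 2·24 = 48, E = 3·24 = 72, F = 24 + 2 = 26.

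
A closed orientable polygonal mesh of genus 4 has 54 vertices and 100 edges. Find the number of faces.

For a closed orientable surface of genus 4, χ = 2 − 2·4 = -6.
F = -6 − V + E = -6 − 54 + 100 = 40.

40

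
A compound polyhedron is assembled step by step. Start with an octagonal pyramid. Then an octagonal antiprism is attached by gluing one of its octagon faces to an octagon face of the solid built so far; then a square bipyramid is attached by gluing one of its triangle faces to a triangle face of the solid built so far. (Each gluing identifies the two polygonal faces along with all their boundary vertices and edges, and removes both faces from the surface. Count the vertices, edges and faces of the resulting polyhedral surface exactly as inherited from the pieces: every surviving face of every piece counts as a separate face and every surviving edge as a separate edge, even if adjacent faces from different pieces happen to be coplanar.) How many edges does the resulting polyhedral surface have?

An octagonal pyramid: V=9, E=16, F=9.
Attach an octagonal antiprism (V=16, E=32, F=18) along an 8-gon: merge 8 vertices and 8 edges, delete both glued faces → V=17, E=40, F=25.
Attach a square bipyramid (V=6, E=12, F=8) along a 3-gon: merge 3 vertices and 3 edges, delete both glued faces → V=20, E=49, F=31.
Check: V − E + F = 20 − 49 + 31 = 2.

49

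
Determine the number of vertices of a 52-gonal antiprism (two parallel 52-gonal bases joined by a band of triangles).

104

An antiprism on an n-gon has two n-gon caps and 2n triangles: V = 2·52 = 104, E = 4·52 = 208, F = 2·52 + 2 = 106.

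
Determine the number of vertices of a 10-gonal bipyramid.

A bipyramid over an n-gon has 2n triangular faces and n + 2 vertices: V = 10 + 2 = 12, E = 3·10 = 30, F = 2·10 = 20.

12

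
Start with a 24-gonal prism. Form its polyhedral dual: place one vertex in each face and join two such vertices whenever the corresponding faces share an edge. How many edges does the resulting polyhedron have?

The base solid has V = 48, E = 72, F = 26.
The dual swaps V and F and preserves E: V′ = F = 26, E′ = E = 72, F′ = V = 48.

72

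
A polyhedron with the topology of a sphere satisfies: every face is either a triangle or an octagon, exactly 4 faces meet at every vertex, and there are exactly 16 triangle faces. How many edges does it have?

Let x be the number of octagons; then F = 16 + x.
Edge–face incidences: 2E = 3·16 + 8·x = 48 + 8x.
Every vertex has degree 4, so 4V = 2E.
Euler: V − E + F = 2 ⇒ (2E)/4 − E + (16 + x) = 2.
Multiply by 8: 2·(2E) − 4·(2E) + 8·(16 + x) = 16, i.e. 128 + 8x − 2·(48 + 8x) = 16.
Collecting terms: −8x + 32 = 16, so −8x = −16, so x = 2.
Then 2E = 48 + 8·2 = 64, so E = 32, V = 2E/4 = 16, F = 16 + 2 = 18.

32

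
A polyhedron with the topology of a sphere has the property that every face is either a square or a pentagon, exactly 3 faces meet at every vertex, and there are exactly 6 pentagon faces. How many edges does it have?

21

Let x be the number of squares; then F = 6 + x.
Edge–face incidences: 2E = 5·6 + 4·x = 30 + 4x.
Every vertex has degree 3, so 3V = 2E.
Euler: V − E + F = 2 ⇒ (2E)/3 − E + (6 + x) = 2.
Multiply by 6: 2·(2E) − 3·(2E) + 6·(6 + x) = 12, i.e. 36 + 6x − (30 + 4x) = 12.
Collecting terms: 2x + 6 = 12, so 2x = 6, so x = 3.
Then 2E = 30 + 4·3 = 42, so E = 21, V = 2E/3 = 14, F = 6 + 3 = 9.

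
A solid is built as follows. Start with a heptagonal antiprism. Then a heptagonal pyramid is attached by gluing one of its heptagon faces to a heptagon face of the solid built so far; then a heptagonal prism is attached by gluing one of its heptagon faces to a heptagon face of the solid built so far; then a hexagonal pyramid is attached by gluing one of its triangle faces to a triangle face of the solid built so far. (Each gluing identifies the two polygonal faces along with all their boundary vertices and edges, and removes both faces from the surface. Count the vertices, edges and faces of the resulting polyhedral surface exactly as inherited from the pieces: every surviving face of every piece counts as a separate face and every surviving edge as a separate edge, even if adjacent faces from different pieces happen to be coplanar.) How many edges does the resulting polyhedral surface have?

58

A heptagonal antiprism: V=14, E=28, F=16.
Attach a heptagonal pyramid (V=8, E=14, F=8) along a 7-gon: merge 7 vertices and 7 edges, delete both glued faces → V=15, E=35, F=22.
Attach a heptagonal prism (V=14, E=21, F=9) along a 7-gon: merge 7 vertices and 7 edges, delete both glued faces → V=22, E=49, F=29.
Attach a hexagonal pyramid (V=7, E=12, F=7) along a 3-gon: merge 3 vertices and 3 edges, delete both glued faces → V=26, E=58, F=34.
Check: V − E + F = 26 − 58 + 34 = 2.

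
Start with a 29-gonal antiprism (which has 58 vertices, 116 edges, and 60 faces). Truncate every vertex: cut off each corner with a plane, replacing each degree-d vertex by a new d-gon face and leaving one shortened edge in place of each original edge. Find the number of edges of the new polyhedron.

Truncation replaces each original edge-end by a new vertex, so V′ = 2E = 232.
Each original edge survives, and each old vertex of degree d contributes d new edges; summing degrees gives Σd = 2E, so E′ = E + 2E = 3E = 348.
Each original face survives and each original vertex becomes one new face: F′ = F + V = 118.

348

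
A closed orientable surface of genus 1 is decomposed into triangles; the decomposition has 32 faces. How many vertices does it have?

χ = 2 − 2·1 = 0, and every face is a triangle so 3F = 2E.
E = 3·32/2 = 48. Then V = 0 + E − F = 0 + 48 − 32 = 16.

16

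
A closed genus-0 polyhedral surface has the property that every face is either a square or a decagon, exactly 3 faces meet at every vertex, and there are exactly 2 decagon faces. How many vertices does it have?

20

Let x be the number of squares; then F = 2 + x.
Edge–face incidences: 2E = 10·2 + 4·x = 20 + 4x.
Every vertex has degree 3, so 3V = 2E.
Euler: V − E + F = 2 ⇒ (2E)/3 − E + (2 + x) = 2.
Multiply by 6: 2·(2E) − 3·(2E) + 6·(2 + x) = 12, i.e. 12 + 6x − (20 + 4x) = 12.
Collecting terms: 2x − 8 = 12, so 2x = 20, so x = 10.
Then 2E = 20 + 4·10 = 60, so E = 30, V = 2E/3 = 20, F = 2 + 10 = 12.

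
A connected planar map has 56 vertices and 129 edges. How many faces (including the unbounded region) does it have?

Euler's formula for a connected plane graph: V − E + F = 2, so F = 2 − 56 + 129 = 75.

75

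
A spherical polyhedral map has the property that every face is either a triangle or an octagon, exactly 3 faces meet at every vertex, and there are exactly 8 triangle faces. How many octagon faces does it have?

Let x be the number of octagons; then F = 8 + x.
Edge–face incidences: 2E = 3·8 + 8·x = 24 + 8x.
Every vertex has degree 3, so 3V = 2E.
Euler: V − E + F = 2 ⇒ (2E)/3 − E + (8 + x) = 2.
Multiply by 6: 2·(2E) − 3·(2E) + 6·(8 + x) = 12, i.e. 48 + 6x − (24 + 8x) = 12.
Collecting terms: −2x + 24 = 12, so −2x = −12, so x = 6.
Then 2E = 24 + 8·6 = 72, so E = 36, V = 2E/3 = 24, F = 8 + 6 = 14.

6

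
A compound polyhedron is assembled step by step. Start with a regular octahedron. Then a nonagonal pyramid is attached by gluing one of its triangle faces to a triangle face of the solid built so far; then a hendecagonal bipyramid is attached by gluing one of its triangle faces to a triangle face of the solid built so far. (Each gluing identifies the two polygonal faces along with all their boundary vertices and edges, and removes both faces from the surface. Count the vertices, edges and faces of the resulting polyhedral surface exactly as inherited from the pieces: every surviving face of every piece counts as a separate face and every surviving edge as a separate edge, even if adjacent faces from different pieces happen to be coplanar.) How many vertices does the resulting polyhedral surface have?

23

A regular octahedron: V=6, E=12, F=8.
Attach a nonagonal pyramid (V=10, E=18, F=10) along a 3-gon: merge 3 vertices and 3 edges, delete both glued faces → V=13, E=27, F=16.
Attach a hendecagonal bipyramid (V=13, E=33, F=22) along a 3-gon: merge 3 vertices and 3 edges, delete both glued faces → V=23, E=57, F=36.
Check: V − E + F = 23 − 57 + 36 = 2.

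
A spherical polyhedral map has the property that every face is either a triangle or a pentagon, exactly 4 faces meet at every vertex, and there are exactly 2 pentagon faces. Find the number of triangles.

Let x be the number of triangles; then F = 2 + x.
Edge–face incidences: 2E = 5·2 + 3·x = 10 + 3x.
Every vertex has degree 4, so 4V = 2E.
Euler: V − E + F = 2 ⇒ (2E)/4 − E + (2 + x) = 2.
Multiply by 8: 2·(2E) − 4·(2E) + 8·(2 + x) = 16, i.e. 16 + 8x − 2·(10 + 3x) = 16.
Collecting terms: 2x − 4 = 16, so 2x = 20, so x = 10.
Then 2E = 10 + 3·10 = 40, so E = 20, V = 2E/4 = 10, F = 2 + 10 = 12.

10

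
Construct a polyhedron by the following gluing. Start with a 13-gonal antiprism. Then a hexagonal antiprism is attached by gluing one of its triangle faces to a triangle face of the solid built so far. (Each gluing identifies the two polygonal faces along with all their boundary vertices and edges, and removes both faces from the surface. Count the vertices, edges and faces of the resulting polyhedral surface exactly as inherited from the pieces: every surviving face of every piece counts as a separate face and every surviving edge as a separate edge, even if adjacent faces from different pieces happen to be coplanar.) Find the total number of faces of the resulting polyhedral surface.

40

A 13-gonal antiprism: V=26, E=52, F=28.
Attach a hexagonal antiprism (V=12, E=24, F=14) along a 3-gon: merge 3 vertices and 3 edges, delete both glued faces → V=35, E=73, F=40.
Check: V − E + F = 35 − 73 + 40 = 2.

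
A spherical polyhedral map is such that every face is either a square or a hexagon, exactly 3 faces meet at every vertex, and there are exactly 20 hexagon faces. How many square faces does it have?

6

Let x be the number of squares; then F = 20 + x.
Edge–face incidences: 2E = 6·20 + 4·x = 120 + 4x.
Every vertex has degree 3, so 3V = 2E.
Euler: V − E + F = 2 ⇒ (2E)/3 − E + (20 + x) = 2.
Multiply by 6: 2·(2E) − 3·(2E) + 6·(20 + x) = 12, i.e. 120 + 6x − (120 + 4x) = 12.
Collecting terms: 2x = 12, so x = 6.
Then 2E = 120 + 4·6 = 144, so E = 72, V = 2E/3 = 48, F = 20 + 6 = 26.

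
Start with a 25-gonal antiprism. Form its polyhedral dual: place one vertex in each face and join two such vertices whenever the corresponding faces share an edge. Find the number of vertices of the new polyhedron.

The base solid has V = 50, E = 100, F = 52.
The dual swaps V and F and preserves E: V′ = F = 52, E′ = E = 100, F′ = V = 50.

52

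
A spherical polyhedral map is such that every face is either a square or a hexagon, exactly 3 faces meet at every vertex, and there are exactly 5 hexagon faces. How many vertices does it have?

Let x be the number of squares; then F = 5 + x.
Edge–face incidences: 2E = 6·5 + 4·x = 30 + 4x.
Every vertex has degree 3, so 3V = 2E.
Euler: V − E + F = 2 ⇒ (2E)/3 − E + (5 + x) = 2.
Multiply by 6: 2·(2E) − 3·(2E) + 6·(5 + x) = 12, i.e. 30 + 6x − (30 + 4x) = 12.
Collecting terms: 2x = 12, so x = 6.
Then 2E = 30 + 4·6 = 54, so E = 27, V = 2E/3 = 18, F = 5 + 6 = 11.

18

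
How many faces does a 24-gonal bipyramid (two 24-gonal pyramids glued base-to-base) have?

48

A bipyramid over an n-gon has 2n triangular faces and n + 2 vertices: V = 24 + 2 = 26, E = 3·24 = 72, F = 2·24 = 48.
Check: V − E + F = 26 − 72 + 48 = 2.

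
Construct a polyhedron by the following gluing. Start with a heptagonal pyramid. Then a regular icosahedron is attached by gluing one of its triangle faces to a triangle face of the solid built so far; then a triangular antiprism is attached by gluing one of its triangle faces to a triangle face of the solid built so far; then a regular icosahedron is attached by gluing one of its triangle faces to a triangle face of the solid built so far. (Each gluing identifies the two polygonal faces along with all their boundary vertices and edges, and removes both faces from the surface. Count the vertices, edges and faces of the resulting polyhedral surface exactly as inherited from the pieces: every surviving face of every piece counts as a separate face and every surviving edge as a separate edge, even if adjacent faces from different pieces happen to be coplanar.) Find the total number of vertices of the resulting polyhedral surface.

29

A heptagonal pyramid: V=8, E=14, F=8.
Attach a regular icosahedron (V=12, E=30, F=20) along a 3-gon: merge 3 vertices and 3 edges, delete both glued faces → V=17, E=41, F=26.
Attach a triangular antiprism (V=6, E=12, F=8) along a 3-gon: merge 3 vertices and 3 edges, delete both glued faces → V=20, E=50, F=32.
Attach a regular icosahedron (V=12, E=30, F=20) along a 3-gon: merge 3 vertices and 3 edges, delete both glued faces → V=29, E=77, F=50.
Check: V − E + F = 29 − 77 + 50 = 2.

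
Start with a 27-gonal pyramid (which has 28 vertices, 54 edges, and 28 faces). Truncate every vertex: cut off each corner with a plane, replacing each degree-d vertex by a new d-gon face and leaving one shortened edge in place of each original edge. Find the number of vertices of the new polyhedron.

108

Truncation replaces each original edge-end by a new vertex, so V′ = 2E = 108.
Each original edge survives, and each old vertex of degree d contributes d new edges; summing degrees gives Σd = 2E, so E′ = E + 2E = 3E = 162.
Each original face survives and each original vertex becomes one new face: F′ = F + V = 56.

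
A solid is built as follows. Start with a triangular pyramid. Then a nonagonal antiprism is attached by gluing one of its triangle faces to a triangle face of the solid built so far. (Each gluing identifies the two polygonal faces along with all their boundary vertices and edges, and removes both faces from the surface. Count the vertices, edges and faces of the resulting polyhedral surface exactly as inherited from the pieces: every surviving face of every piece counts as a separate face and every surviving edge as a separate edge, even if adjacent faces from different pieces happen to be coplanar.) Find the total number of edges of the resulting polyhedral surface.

A triangular pyramid: V=4, E=6, F=4.
Attach a nonagonal antiprism (V=18, E=36, F=20) along a 3-gon: merge 3 vertices and 3 edges, delete both glued faces → V=19, E=39, F=22.
Check: V − E + F = 19 − 39 + 22 = 2.

39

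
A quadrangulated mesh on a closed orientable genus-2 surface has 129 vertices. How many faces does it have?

131

χ = 2 − 2·2 = -2, and every face is a square so 4F = 2E.
V − E + F = -2 with E = 4F/2 gives 129 − (4/2 − 1)·F = -2, so F = 131 and E = 262.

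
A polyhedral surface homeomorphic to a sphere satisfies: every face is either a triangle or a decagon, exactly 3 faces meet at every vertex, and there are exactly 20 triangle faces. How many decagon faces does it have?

12

Let x be the number of decagons; then F = 20 + x.
Edge–face incidences: 2E = 3·20 + 10·x = 60 + 10x.
Every vertex has degree 3, so 3V = 2E.
Euler: V − E + F = 2 ⇒ (2E)/3 − E + (20 + x) = 2.
Multiply by 6: 2·(2E) − 3·(2E) + 6·(20 + x) = 12, i.e. 120 + 6x − (60 + 10x) = 12.
Collecting terms: −4x + 60 = 12, so −4x = −48, so x = 12.
Then 2E = 60 + 10·12 = 180, so E = 90, V = 2E/3 = 60, F = 20 + 12 = 32.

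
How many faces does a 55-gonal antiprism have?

112

An antiprism on an n-gon has two n-gon caps and 2n triangles: V = 2·55 = 110, E = 4·55 = 220, F = 2·55 + 2 = 112.
Check: V − E + F = 110 − 220 + 112 = 2.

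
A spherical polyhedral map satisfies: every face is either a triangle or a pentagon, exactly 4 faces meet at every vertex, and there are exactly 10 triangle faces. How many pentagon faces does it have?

Let x be the number of pentagons; then F = 10 + x.
Edge–face incidences: 2E = 3·10 + 5·x = 30 + 5x.
Every vertex has degree 4, so 4V = 2E.
Euler: V − E + F = 2 ⇒ (2E)/4 − E + (10 + x) = 2.
Multiply by 8: 2·(2E) − 4·(2E) + 8·(10 + x) = 16, i.e. 80 + 8x − 2·(30 + 5x) = 16.
Collecting terms: −2x + 20 = 16, so −2x = −4, so x = 2.
Then 2E = 30 + 5·2 = 40, so E = 20, V = 2E/4 = 10, F = 10 + 2 = 12.

2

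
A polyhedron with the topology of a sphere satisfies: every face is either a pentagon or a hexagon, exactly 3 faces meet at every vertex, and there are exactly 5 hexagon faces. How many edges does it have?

Let x be the number of pentagons; then F = 5 + x.
Edge–face incidences: 2E = 6·5 + 5·x = 30 + 5x.
Every vertex has degree 3, so 3V = 2E.
Euler: V − E + F = 2 ⇒ (2E)/3 − E + (5 + x) = 2.
Multiply by 6: 2·(2E) − 3·(2E) + 6·(5 + x) = 12, i.e. 30 + 6x − (30 + 5x) = 12.
Collecting terms: x = 12.
Then 2E = 30 + 5·12 = 90, so E = 45, V = 2E/3 = 30, F = 5 + 12 = 17.

45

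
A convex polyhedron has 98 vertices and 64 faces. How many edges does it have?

160

Here V − E + F = 2.
E = V + F − (2) = 98 + 64 − (2) = 160.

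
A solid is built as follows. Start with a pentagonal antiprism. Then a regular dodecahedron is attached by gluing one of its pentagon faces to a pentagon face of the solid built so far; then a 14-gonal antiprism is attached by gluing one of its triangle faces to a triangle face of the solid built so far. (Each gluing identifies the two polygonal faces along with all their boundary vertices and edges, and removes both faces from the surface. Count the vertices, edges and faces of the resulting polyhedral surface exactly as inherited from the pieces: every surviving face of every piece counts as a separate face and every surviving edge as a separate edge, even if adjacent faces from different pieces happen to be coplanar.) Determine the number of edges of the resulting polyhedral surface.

98

A pentagonal antiprism: V=10, E=20, F=12.
Attach a regular dodecahedron (V=20, E=30, F=12) along a 5-gon: merge 5 vertices and 5 edges, delete both glued faces → V=25, E=45, F=22.
Attach a 14-gonal antiprism (V=28, E=56, F=30) along a 3-gon: merge 3 vertices and 3 edges, delete both glued faces → V=50, E=98, F=50.
Check: V − E + F = 50 − 98 + 50 = 2.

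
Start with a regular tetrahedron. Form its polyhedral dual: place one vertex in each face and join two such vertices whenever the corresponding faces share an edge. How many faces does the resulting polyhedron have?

The base solid has V = 4, E = 6, F = 4.
The dual swaps V and F and preserves E: V′ = F = 4, E′ = E = 6, F′ = V = 4.

4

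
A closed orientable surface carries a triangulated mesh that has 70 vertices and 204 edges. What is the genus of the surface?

0

Every face is a triangle and each edge borders two faces, so 3F = 2·204, giving F = 136.
χ = V − E + F = 70 − 204 + 136 = 2.
For a closed orientable surface χ = 2 − 2g, so g = (2 − (2))/2 = 0.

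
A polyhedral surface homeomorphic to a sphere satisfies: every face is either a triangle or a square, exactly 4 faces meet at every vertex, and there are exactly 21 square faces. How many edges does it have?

54

Let x be the number of triangles; then F = 21 + x.
Edge–face incidences: 2E = 4·21 + 3·x = 84 + 3x.
Every vertex has degree 4, so 4V = 2E.
Euler: V − E + F = 2 ⇒ (2E)/4 − E + (21 + x) = 2.
Multiply by 8: 2·(2E) − 4·(2E) + 8·(21 + x) = 16, i.e. 168 + 8x − 2·(84 + 3x) = 16.
Collecting terms: 2x = 16, so x = 8.
Then 2E = 84 + 3·8 = 108, so E = 54, V = 2E/4 = 27, F = 21 + 8 = 29.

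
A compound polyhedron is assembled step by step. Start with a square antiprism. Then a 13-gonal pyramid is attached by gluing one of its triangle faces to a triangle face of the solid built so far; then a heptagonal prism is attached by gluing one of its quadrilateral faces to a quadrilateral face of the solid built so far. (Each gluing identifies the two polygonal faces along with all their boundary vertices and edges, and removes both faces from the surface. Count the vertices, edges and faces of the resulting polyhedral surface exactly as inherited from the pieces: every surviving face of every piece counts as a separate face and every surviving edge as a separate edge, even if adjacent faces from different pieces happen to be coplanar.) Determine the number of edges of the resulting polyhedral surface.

56

A square antiprism: V=8, E=16, F=10.
Attach a 13-gonal pyramid (V=14, E=26, F=14) along a 3-gon: merge 3 vertices and 3 edges, delete both glued faces → V=19, E=39, F=22.
Attach a heptagonal prism (V=14, E=21, F=9) along a 4-gon: merge 4 vertices and 4 edges, delete both glued faces → V=29, E=56, F=29.
Check: V − E + F = 29 − 56 + 29 = 2.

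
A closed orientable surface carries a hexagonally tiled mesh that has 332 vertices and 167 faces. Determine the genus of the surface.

2

Every face is a hexagon, so 2E = 6·167 = 1002, giving E = 501.
χ = V − E + F = 332 − 501 + 167 = -2.
For a closed orientable surface χ = 2 − 2g, so g = (2 − (-2))/2 = 2.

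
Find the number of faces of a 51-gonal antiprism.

An antiprism on an n-gon has two n-gon caps and 2n triangles: V = 2·51 = 102, E = 4·51 = 204, F = 2·51 + 2 = 104.

104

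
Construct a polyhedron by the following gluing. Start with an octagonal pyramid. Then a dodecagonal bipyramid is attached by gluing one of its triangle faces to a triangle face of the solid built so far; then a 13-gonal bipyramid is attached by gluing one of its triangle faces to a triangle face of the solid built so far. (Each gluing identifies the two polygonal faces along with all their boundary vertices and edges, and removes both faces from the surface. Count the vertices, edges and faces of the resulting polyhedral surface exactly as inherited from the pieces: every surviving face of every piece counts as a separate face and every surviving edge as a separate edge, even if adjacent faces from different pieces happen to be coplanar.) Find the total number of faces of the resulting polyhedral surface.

55

An octagonal pyramid: V=9, E=16, F=9.
Attach a dodecagonal bipyramid (V=14, E=36, F=24) along a 3-gon: merge 3 vertices and 3 edges, delete both glued faces → V=20, E=49, F=31.
Attach a 13-gonal bipyramid (V=15, E=39, F=26) along a 3-gon: merge 3 vertices and 3 edges, delete both glued faces → V=32, E=85, F=55.
Check: V − E + F = 32 − 85 + 55 = 2.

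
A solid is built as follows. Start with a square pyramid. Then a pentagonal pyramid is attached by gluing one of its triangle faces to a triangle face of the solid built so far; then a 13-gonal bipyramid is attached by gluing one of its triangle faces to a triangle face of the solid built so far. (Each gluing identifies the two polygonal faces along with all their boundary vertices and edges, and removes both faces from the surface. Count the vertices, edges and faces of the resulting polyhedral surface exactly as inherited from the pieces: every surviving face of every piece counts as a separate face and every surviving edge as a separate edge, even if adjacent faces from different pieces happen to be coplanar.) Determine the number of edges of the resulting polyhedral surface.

A square pyramid: V=5, E=8, F=5.
Attach a pentagonal pyramid (V=6, E=10, F=6) along a 3-gon: merge 3 vertices and 3 edges, delete both glued faces → V=8, E=15, F=9.
Attach a 13-gonal bipyramid (V=15, E=39, F=26) along a 3-gon: merge 3 vertices and 3 edges, delete both glued faces → V=20, E=51, F=33.
Check: V − E + F = 20 − 51 + 33 = 2.

51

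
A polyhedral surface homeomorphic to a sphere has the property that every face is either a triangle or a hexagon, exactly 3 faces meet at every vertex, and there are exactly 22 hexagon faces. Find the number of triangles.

Let x be the number of triangles; then F = 22 + x.
Edge–face incidences: 2E = 6·22 + 3·x = 132 + 3x.
Every vertex has degree 3, so 3V = 2E.
Euler: V − E + F = 2 ⇒ (2E)/3 − E + (22 + x) = 2.
Multiply by 6: 2·(2E) − 3·(2E) + 6·(22 + x) = 12, i.e. 132 + 6x − (132 + 3x) = 12.
Collecting terms: 3x = 12, so x = 4.
Then 2E = 132 + 3·4 = 144, so E = 72, V = 2E/3 = 48, F = 22 + 4 = 26.

4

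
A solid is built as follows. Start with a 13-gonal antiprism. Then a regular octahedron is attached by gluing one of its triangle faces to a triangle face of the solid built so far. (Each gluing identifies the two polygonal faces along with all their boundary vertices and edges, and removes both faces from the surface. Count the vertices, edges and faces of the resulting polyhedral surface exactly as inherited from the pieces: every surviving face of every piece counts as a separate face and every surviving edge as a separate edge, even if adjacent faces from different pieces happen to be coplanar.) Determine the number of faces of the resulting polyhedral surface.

34

A 13-gonal antiprism: V=26, E=52, F=28.
Attach a regular octahedron (V=6, E=12, F=8) along a 3-gon: merge 3 vertices and 3 edges, delete both glued faces → V=29, E=61, F=34.
Check: V − E + F = 29 − 61 + 34 = 2.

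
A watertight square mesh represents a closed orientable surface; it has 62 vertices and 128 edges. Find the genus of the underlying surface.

2

Every face is a square and each edge borders two faces, so 4F = 2·128, giving F = 64.
χ = V − E + F = 62 − 128 + 64 = -2.
For a closed orientable surface χ = 2 − 2g, so g = (2 − (-2))/2 = 2.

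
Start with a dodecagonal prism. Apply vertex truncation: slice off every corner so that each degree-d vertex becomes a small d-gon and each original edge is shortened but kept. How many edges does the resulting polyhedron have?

108

The base solid has V = 24, E = 36, F = 14.
Truncation replaces each original edge-end by a new vertex, so V′ = 2E = 72.
Each original edge survives, and each old vertex of degree d contributes d new edges; summing degrees gives Σd = 2E, so E′ = E + 2E = 3E = 108.
Each original face survives and each original vertex becomes one new face: F′ = F + V = 38.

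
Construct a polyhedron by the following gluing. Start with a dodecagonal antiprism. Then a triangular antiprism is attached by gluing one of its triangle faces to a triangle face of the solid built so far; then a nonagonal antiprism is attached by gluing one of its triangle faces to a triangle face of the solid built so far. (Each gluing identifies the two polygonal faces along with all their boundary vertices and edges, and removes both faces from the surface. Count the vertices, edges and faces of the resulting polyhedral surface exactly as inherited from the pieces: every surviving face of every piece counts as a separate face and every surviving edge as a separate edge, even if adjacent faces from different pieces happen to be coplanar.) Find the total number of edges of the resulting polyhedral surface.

A dodecagonal antiprism: V=24, E=48, F=26.
Attach a triangular antiprism (V=6, E=12, F=8) along a 3-gon: merge 3 vertices and 3 edges, delete both glued faces → V=27, E=57, F=32.
Attach a nonagonal antiprism (V=18, E=36, F=20) along a 3-gon: merge 3 vertices and 3 edges, delete both glued faces → V=42, E=90, F=50.
Check: V − E + F = 42 − 90 + 50 = 2.

90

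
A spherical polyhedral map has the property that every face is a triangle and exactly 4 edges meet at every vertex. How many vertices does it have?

6

Each face has 3 edges and each edge borders two faces, so 2E = 3F.
Each vertex has degree 4, so 4V = 2E and hence V = 3F/4.
Euler: V − E + F = 2 ⇒ (3F/4) − (3F/2) + F = 2.
Multiply by 8: (6 − 12 + 8)F = 16, i.e. 2F = 16.
So F = 8, E = 3·8/2 = 12, V = 3·8/4 = 6.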